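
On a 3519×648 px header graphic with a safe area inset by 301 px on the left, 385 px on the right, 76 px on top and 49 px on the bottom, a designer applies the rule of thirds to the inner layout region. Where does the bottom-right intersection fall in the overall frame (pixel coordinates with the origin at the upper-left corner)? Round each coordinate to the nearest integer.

Content width = 3519 − 301 − 385 = 2833 px; content height = 648 − 76 − 49 = 523 px.
Bottom-right is two-thirds across and two-thirds down within the inner layout region.
x = 301 + 2 × 2833/3 = 301 + 1888.67 ≈ 2190
y = 76 + 2 × 523/3 = 76 + 348.67 ≈ 425

x = 2190 px, y = 425 px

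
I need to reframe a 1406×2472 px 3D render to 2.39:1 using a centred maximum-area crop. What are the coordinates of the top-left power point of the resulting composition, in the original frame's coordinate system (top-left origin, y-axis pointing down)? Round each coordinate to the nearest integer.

1406/2472 < 2.39/1, so the 2.39:1 crop keeps the full width 1406 and trims height to 1406 × 1/2.39 = 588.28 px.
Top offset = (2472 − 588.28)/2 = 941.86 px; left offset = 0.
Top-left is one-third across and one-third down within the crop:
x = 0.00 + 1 × 1406.00/3 ≈ 469; y = 941.86 + 1 × 588.28/3 ≈ 1138.

x = 469 px, y = 1138 px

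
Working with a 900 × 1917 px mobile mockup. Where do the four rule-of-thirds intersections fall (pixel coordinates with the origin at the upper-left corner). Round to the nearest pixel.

One third of 900 is 300; one third of 1917 is 639.
Vertical third lines at x = 300 and x = 600; horizontal third lines at y = 639 and y = 1278.

(300, 639), (600, 639), (300, 1278), (600, 1278)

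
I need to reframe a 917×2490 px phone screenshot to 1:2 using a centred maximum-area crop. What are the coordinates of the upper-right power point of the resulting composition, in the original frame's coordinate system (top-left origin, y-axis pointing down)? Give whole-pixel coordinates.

917/2490 < 1/2, so the 1:2 crop keeps the full width 917 and trims height to 917 × 2/1 = 1834.00 px.
Top offset = (2490 − 1834.00)/2 = 328.00 px; left offset = 0.
Upper-right is two-thirds across and one-third down within the crop:
x = 0.00 + 2 × 917.00/3 ≈ 611; y = 328.00 + 1 × 1834.00/3 ≈ 939.

(611, 939)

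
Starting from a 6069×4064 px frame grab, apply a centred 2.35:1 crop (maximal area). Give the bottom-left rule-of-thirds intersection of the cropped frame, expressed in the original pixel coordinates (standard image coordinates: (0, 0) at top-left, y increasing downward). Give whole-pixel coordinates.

6069/4064 < 2.35/1, so the 2.35:1 crop keeps the full width 6069 and trims height to 6069 × 1/2.35 = 2582.55 px.
Top offset = (4064 − 2582.55)/2 = 740.72 px; left offset = 0.
Bottom-left is one-third across and two-thirds down within the crop:
x = 0.00 + 1 × 6069.00/3 ≈ 2023; y = 740.72 + 2 × 2582.55/3 ≈ 2462.

x = 2023 px, y = 2462 px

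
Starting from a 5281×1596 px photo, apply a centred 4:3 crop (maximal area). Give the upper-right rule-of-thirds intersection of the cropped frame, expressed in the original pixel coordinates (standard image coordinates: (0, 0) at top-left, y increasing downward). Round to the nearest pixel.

(2995, 532)

5281/1596 > 4/3, so the 4:3 crop keeps the full height 1596 and trims width to 1596 × 4/3 = 2128.00 px.
Left offset = (5281 − 2128.00)/2 = 1576.50 px; top offset = 0.
Upper-right is two-thirds across and one-third down within the crop:
x = 1576.50 + 2 × 2128.00/3 ≈ 2995; y = 0.00 + 1 × 1596.00/3 ≈ 532.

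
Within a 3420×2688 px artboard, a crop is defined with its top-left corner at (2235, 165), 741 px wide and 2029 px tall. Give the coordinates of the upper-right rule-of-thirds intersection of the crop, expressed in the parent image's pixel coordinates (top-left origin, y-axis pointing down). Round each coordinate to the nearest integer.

x = 2729 px, y = 841 px

One third of the crop width 741 is 247.00 px.
One third of the crop height 2029 is 676.33 px.
The upper-right point is two-thirds across and one-third down within the crop:
x = 2235 + 2 × 247.00 ≈ 2729; y = 165 + 1 × 676.33 ≈ 841.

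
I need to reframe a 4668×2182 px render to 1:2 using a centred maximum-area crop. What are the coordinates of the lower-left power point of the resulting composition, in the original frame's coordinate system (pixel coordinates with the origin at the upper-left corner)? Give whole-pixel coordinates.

4668/2182 > 1/2, so the 1:2 crop keeps the full height 2182 and trims width to 2182 × 1/2 = 1091.00 px.
Left offset = (4668 − 1091.00)/2 = 1788.50 px; top offset = 0.
Lower-left is one-third across and two-thirds down within the crop:
x = 1788.50 + 1 × 1091.00/3 ≈ 2152; y = 0.00 + 2 × 2182.00/3 ≈ 1455.

x = 2152 px, y = 1455 px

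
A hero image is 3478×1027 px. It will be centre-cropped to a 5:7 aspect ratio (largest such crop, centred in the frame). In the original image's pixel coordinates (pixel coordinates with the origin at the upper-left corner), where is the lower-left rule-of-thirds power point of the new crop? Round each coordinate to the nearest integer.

3478/1027 > 5/7, so the 5:7 crop keeps the full height 1027 and trims width to 1027 × 5/7 = 733.57 px.
Left offset = (3478 − 733.57)/2 = 1372.21 px; top offset = 0.
Lower-left is one-third across and two-thirds down within the crop:
x = 1372.21 + 1 × 733.57/3 ≈ 1617; y = 0.00 + 2 × 1027.00/3 ≈ 685.

(1617, 685)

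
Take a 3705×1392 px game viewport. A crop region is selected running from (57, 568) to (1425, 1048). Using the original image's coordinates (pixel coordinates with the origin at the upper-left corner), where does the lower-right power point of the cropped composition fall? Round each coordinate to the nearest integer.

(969, 888)

Crop width = 1425 − 57 = 1368 px; one third is 456.00 px.
Crop height = 1048 − 568 = 480 px; one third is 160.00 px.
The lower-right point is two-thirds across and two-thirds down within the crop:
x = 57 + 2 × 456.00 ≈ 969; y = 568 + 2 × 160.00 ≈ 888.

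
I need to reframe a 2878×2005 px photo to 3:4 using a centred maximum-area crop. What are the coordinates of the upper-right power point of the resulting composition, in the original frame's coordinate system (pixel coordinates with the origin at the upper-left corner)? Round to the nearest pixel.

(1690, 668)

2878/2005 > 3/4, so the 3:4 crop keeps the full height 2005 and trims width to 2005 × 3/4 = 1503.75 px.
Left offset = (2878 − 1503.75)/2 = 687.12 px; top offset = 0.
Upper-right is two-thirds across and one-third down within the crop:
x = 687.12 + 2 × 1503.75/3 ≈ 1690; y = 0.00 + 1 × 2005.00/3 ≈ 668.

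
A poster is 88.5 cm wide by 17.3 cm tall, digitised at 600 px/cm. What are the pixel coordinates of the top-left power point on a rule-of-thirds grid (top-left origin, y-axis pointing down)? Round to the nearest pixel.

In pixels the canvas is 88.5 × 600 = 53100 wide and 17.3 × 600 = 10380 tall.
The top-left point is one-third across and one-third down:
x = 1 × 53100/3 ≈ 17700; y = 1 × 10380/3 ≈ 3460.

(17700, 3460)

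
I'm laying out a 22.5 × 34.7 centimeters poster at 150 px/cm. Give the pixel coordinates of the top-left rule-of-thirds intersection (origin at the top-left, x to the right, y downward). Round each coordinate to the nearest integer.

(1125, 1735)

In pixels the canvas is 22.5 × 150 = 3375 wide and 34.7 × 150 = 5205 tall.
The top-left point is one-third across and one-third down:
x = 1 × 3375/3 ≈ 1125; y = 1 × 5205/3 ≈ 1735.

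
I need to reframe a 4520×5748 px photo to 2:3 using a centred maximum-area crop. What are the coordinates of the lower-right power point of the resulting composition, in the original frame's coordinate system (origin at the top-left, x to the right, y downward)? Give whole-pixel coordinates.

4520/5748 > 2/3, so the 2:3 crop keeps the full height 5748 and trims width to 5748 × 2/3 = 3832.00 px.
Left offset = (4520 − 3832.00)/2 = 344.00 px; top offset = 0.
Lower-right is two-thirds across and two-thirds down within the crop:
x = 344.00 + 2 × 3832.00/3 ≈ 2899; y = 0.00 + 2 × 5748.00/3 ≈ 3832.

x = 2899 px, y = 3832 px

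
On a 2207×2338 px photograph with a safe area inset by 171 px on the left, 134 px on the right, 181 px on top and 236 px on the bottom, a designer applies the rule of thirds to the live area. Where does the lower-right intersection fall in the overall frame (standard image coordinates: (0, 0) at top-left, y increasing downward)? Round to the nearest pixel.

(1439, 1462)

Content width = 2207 − 171 − 134 = 1902 px; content height = 2338 − 181 − 236 = 1921 px.
Lower-right is two-thirds across and two-thirds down within the live area.
x = 171 + 2 × 1902/3 = 171 + 1268.00 ≈ 1439
y = 181 + 2 × 1921/3 = 181 + 1280.67 ≈ 1462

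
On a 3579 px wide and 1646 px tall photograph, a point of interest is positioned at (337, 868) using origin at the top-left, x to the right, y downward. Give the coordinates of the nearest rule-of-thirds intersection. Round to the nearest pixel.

(1193, 1097)

Third lines: x ∈ {1193, 2386}, y ∈ {549, 1097}.
337 is closer to x = 1193; 868 is closer to y = 1097.
So the nearest intersection is the lower-left power point.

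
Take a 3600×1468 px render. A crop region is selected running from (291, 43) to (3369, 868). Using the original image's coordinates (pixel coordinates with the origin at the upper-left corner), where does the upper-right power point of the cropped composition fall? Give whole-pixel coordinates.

Crop width = 3369 − 291 = 3078 px; one third is 1026.00 px.
Crop height = 868 − 43 = 825 px; one third is 275.00 px.
The upper-right point is two-thirds across and one-third down within the crop:
x = 291 + 2 × 1026.00 ≈ 2343; y = 43 + 1 × 275.00 ≈ 318.

(2343, 318)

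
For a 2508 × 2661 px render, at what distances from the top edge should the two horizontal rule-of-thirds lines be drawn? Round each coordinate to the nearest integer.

y = 887 px and y = 1774 px

2661 / 3 = 887, so the horizontal lines sit at one and two thirds of 2661.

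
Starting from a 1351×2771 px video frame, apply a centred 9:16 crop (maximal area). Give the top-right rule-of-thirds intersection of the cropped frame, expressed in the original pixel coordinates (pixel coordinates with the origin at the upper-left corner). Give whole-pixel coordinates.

1351/2771 < 9/16, so the 9:16 crop keeps the full width 1351 and trims height to 1351 × 16/9 = 2401.78 px.
Top offset = (2771 − 2401.78)/2 = 184.61 px; left offset = 0.
Top-right is two-thirds across and one-third down within the crop:
x = 0.00 + 2 × 1351.00/3 ≈ 901; y = 184.61 + 1 × 2401.78/3 ≈ 985.

(901, 985)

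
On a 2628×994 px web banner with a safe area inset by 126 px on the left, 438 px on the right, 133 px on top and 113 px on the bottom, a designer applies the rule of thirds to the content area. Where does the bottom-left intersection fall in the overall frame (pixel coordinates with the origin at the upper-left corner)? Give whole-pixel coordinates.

Content width = 2628 − 126 − 438 = 2064 px; content height = 994 − 133 − 113 = 748 px.
Bottom-left is one-third across and two-thirds down within the content area.
x = 126 + 1 × 2064/3 = 126 + 688.00 ≈ 814
y = 133 + 2 × 748/3 = 133 + 498.67 ≈ 632

x = 814 px, y = 632 px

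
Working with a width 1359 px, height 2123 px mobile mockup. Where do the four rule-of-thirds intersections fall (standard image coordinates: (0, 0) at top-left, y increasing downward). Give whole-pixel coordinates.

(453, 708), (906, 708), (453, 1415), (906, 1415)

One third of 1359 is 453; one third of 2123 is 707.67.
Vertical third lines at x = 453 and x = 906; horizontal third lines at y = 708 and y = 1415.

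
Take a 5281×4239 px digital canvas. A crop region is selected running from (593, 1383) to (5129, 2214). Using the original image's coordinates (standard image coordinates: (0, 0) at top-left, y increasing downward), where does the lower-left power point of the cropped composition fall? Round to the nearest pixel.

Crop width = 5129 − 593 = 4536 px; one third is 1512.00 px.
Crop height = 2214 − 1383 = 831 px; one third is 277.00 px.
The lower-left point is one-third across and two-thirds down within the crop:
x = 593 + 1 × 1512.00 ≈ 2105; y = 1383 + 2 × 277.00 ≈ 1937.

(2105, 1937)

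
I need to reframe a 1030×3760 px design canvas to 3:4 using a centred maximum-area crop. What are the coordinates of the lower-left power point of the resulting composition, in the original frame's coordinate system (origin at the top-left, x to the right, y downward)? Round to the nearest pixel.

1030/3760 < 3/4, so the 3:4 crop keeps the full width 1030 and trims height to 1030 × 4/3 = 1373.33 px.
Top offset = (3760 − 1373.33)/2 = 1193.33 px; left offset = 0.
Lower-left is one-third across and two-thirds down within the crop:
x = 0.00 + 1 × 1030.00/3 ≈ 343; y = 1193.33 + 2 × 1373.33/3 ≈ 2109.

x = 343 px, y = 2109 px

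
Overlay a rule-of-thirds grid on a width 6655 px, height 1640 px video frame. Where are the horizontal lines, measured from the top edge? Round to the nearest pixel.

1640 / 3 = 546.67, so the horizontal lines sit at one and two thirds of 1640.

y = 547 px and y = 1093 px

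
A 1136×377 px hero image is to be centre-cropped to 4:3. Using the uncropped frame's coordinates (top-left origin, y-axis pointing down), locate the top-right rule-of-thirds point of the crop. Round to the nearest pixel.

x = 652 px, y = 126 px

1136/377 > 4/3, so the 4:3 crop keeps the full height 377 and trims width to 377 × 4/3 = 502.67 px.
Left offset = (1136 − 502.67)/2 = 316.67 px; top offset = 0.
Top-right is two-thirds across and one-third down within the crop:
x = 316.67 + 2 × 502.67/3 ≈ 652; y = 0.00 + 1 × 377.00/3 ≈ 126.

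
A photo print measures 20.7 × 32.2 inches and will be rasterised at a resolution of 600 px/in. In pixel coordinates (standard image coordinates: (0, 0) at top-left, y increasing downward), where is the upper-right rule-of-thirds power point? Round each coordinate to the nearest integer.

x = 8280 px, y = 6440 px

In pixels the canvas is 20.7 × 600 = 12420 wide and 32.2 × 600 = 19320 tall.
The upper-right point is two-thirds across and one-third down:
x = 2 × 12420/3 ≈ 8280; y = 1 × 19320/3 ≈ 6440.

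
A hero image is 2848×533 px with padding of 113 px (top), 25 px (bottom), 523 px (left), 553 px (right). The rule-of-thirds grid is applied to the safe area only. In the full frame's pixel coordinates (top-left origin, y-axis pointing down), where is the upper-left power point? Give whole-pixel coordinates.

(1114, 245)

Content width = 2848 − 523 − 553 = 1772 px; content height = 533 − 113 − 25 = 395 px.
Upper-left is one-third across and one-third down within the safe area.
x = 523 + 1 × 1772/3 = 523 + 590.67 ≈ 1114
y = 113 + 1 × 395/3 = 113 + 131.67 ≈ 245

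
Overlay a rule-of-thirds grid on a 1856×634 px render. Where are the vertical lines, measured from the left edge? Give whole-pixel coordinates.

1856 / 3 = 618.67, so the vertical lines sit at one and two thirds of 1856.

x = 619 px and x = 1237 px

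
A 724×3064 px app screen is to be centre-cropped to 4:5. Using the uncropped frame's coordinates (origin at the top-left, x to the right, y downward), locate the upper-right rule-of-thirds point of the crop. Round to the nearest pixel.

724/3064 < 4/5, so the 4:5 crop keeps the full width 724 and trims height to 724 × 5/4 = 905.00 px.
Top offset = (3064 − 905.00)/2 = 1079.50 px; left offset = 0.
Upper-right is two-thirds across and one-third down within the crop:
x = 0.00 + 2 × 724.00/3 ≈ 483; y = 1079.50 + 1 × 905.00/3 ≈ 1381.

x = 483 px, y = 1381 px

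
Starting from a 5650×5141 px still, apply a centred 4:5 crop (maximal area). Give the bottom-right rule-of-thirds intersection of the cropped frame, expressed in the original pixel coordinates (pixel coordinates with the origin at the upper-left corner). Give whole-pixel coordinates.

(3510, 3427)

5650/5141 > 4/5, so the 4:5 crop keeps the full height 5141 and trims width to 5141 × 4/5 = 4112.80 px.
Left offset = (5650 − 4112.80)/2 = 768.60 px; top offset = 0.
Bottom-right is two-thirds across and two-thirds down within the crop:
x = 768.60 + 2 × 4112.80/3 ≈ 3510; y = 0.00 + 2 × 5141.00/3 ≈ 3427.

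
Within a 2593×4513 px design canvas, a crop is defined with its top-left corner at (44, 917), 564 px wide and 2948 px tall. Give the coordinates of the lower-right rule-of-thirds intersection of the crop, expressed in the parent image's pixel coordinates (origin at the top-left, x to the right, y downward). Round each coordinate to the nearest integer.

x = 420 px, y = 2882 px

One third of the crop width 564 is 188.00 px.
One third of the crop height 2948 is 982.67 px.
The lower-right point is two-thirds across and two-thirds down within the crop:
x = 44 + 2 × 188.00 ≈ 420; y = 917 + 2 × 982.67 ≈ 2882.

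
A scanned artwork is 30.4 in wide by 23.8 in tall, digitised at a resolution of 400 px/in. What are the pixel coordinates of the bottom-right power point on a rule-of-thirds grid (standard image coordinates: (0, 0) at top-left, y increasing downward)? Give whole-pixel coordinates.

x = 8107 px, y = 6347 px

In pixels the canvas is 30.4 × 400 = 12160 wide and 23.8 × 400 = 9520 tall.
The bottom-right point is two-thirds across and two-thirds down:
x = 2 × 12160/3 ≈ 8107; y = 2 × 9520/3 ≈ 6347.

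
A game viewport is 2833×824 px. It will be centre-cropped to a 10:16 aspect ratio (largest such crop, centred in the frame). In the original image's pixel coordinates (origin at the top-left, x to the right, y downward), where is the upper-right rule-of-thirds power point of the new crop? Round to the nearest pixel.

(1502, 275)

2833/824 > 10/16, so the 10:16 crop keeps the full height 824 and trims width to 824 × 10/16 = 515.00 px.
Left offset = (2833 − 515.00)/2 = 1159.00 px; top offset = 0.
Upper-right is two-thirds across and one-third down within the crop:
x = 1159.00 + 2 × 515.00/3 ≈ 1502; y = 0.00 + 1 × 824.00/3 ≈ 275.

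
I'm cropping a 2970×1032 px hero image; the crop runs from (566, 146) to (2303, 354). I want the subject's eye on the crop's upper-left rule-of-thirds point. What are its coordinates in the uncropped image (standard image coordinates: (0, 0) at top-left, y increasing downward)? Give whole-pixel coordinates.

Crop width = 2303 − 566 = 1737 px; one third is 579.00 px.
Crop height = 354 − 146 = 208 px; one third is 69.33 px.
The upper-left point is one-third across and one-third down within the crop:
x = 566 + 1 × 579.00 ≈ 1145; y = 146 + 1 × 69.33 ≈ 215.

x = 1145 px, y = 215 px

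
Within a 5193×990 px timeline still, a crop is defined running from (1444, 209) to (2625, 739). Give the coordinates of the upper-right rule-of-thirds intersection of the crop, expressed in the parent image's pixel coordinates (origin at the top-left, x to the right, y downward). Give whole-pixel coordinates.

(2231, 386)

Crop width = 2625 − 1444 = 1181 px; one third is 393.67 px.
Crop height = 739 − 209 = 530 px; one third is 176.67 px.
The upper-right point is two-thirds across and one-third down within the crop:
x = 1444 + 2 × 393.67 ≈ 2231; y = 209 + 1 × 176.67 ≈ 386.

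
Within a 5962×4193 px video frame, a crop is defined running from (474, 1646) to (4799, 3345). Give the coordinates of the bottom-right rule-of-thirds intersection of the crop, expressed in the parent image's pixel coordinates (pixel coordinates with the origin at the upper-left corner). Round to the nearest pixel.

(3357, 2779)

Crop width = 4799 − 474 = 4325 px; one third is 1441.67 px.
Crop height = 3345 − 1646 = 1699 px; one third is 566.33 px.
The bottom-right point is two-thirds across and two-thirds down within the crop:
x = 474 + 2 × 1441.67 ≈ 3357; y = 1646 + 2 × 566.33 ≈ 2779.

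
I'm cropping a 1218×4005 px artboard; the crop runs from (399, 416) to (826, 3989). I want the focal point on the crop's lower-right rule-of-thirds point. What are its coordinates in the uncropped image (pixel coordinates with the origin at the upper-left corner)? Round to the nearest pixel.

Crop width = 826 − 399 = 427 px; one third is 142.33 px.
Crop height = 3989 − 416 = 3573 px; one third is 1191.00 px.
The lower-right point is two-thirds across and two-thirds down within the crop:
x = 399 + 2 × 142.33 ≈ 684; y = 416 + 2 × 1191.00 ≈ 2798.

x = 684 px, y = 2798 px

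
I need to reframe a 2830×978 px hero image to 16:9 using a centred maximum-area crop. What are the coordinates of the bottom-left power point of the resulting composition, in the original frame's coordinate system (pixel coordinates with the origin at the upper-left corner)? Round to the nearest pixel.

2830/978 > 16/9, so the 16:9 crop keeps the full height 978 and trims width to 978 × 16/9 = 1738.67 px.
Left offset = (2830 − 1738.67)/2 = 545.67 px; top offset = 0.
Bottom-left is one-third across and two-thirds down within the crop:
x = 545.67 + 1 × 1738.67/3 ≈ 1125; y = 0.00 + 2 × 978.00/3 ≈ 652.

x = 1125 px, y = 652 px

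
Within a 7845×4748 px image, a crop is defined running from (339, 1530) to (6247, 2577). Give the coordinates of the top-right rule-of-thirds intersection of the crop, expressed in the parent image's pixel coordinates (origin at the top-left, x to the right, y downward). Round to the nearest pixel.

Crop width = 6247 − 339 = 5908 px; one third is 1969.33 px.
Crop height = 2577 − 1530 = 1047 px; one third is 349.00 px.
The top-right point is two-thirds across and one-third down within the crop:
x = 339 + 2 × 1969.33 ≈ 4278; y = 1530 + 1 × 349.00 ≈ 1879.

x = 4278 px, y = 1879 px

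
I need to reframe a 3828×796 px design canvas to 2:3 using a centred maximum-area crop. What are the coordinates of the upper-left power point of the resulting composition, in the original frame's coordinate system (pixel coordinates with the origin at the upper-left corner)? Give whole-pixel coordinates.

x = 1826 px, y = 265 px

3828/796 > 2/3, so the 2:3 crop keeps the full height 796 and trims width to 796 × 2/3 = 530.67 px.
Left offset = (3828 − 530.67)/2 = 1648.67 px; top offset = 0.
Upper-left is one-third across and one-third down within the crop:
x = 1648.67 + 1 × 530.67/3 ≈ 1826; y = 0.00 + 1 × 796.00/3 ≈ 265.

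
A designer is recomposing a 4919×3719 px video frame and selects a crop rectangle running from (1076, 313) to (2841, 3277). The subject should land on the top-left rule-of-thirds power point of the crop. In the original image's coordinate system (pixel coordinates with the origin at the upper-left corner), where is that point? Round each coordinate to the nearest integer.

(1664, 1301)

Crop width = 2841 − 1076 = 1765 px; one third is 588.33 px.
Crop height = 3277 − 313 = 2964 px; one third is 988.00 px.
The top-left point is one-third across and one-third down within the crop:
x = 1076 + 1 × 588.33 ≈ 1664; y = 313 + 1 × 988.00 ≈ 1301.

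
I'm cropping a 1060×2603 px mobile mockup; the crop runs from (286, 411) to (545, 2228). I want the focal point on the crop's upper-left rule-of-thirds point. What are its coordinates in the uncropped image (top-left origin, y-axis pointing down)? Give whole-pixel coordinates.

Crop width = 545 − 286 = 259 px; one third is 86.33 px.
Crop height = 2228 − 411 = 1817 px; one third is 605.67 px.
The upper-left point is one-third across and one-third down within the crop:
x = 286 + 1 × 86.33 ≈ 372; y = 411 + 1 × 605.67 ≈ 1017.

(372, 1017)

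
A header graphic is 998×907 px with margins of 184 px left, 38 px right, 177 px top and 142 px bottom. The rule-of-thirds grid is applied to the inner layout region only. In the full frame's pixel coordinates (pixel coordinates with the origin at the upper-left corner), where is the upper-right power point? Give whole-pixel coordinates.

x = 701 px, y = 373 px

Content width = 998 − 184 − 38 = 776 px; content height = 907 − 177 − 142 = 588 px.
Upper-right is two-thirds across and one-third down within the inner layout region.
x = 184 + 2 × 776/3 = 184 + 517.33 ≈ 701
y = 177 + 1 × 588/3 = 177 + 196.00 ≈ 373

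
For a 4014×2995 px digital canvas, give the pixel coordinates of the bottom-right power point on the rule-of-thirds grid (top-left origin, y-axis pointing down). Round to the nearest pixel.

The bottom-right point sits two-thirds of the way across and two-thirds of the way down.
x = 2 × 4014/3 ≈ 2676; y = 2 × 2995/3 ≈ 1997.

(2676, 1997)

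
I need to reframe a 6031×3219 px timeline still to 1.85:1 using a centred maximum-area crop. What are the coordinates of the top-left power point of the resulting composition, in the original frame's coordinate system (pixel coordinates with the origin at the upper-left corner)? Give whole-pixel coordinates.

x = 2023 px, y = 1073 px

6031/3219 > 1.85/1, so the 1.85:1 crop keeps the full height 3219 and trims width to 3219 × 1.85/1 = 5955.15 px.
Left offset = (6031 − 5955.15)/2 = 37.92 px; top offset = 0.
Top-left is one-third across and one-third down within the crop:
x = 37.92 + 1 × 5955.15/3 ≈ 2023; y = 0.00 + 1 × 3219.00/3 ≈ 1073.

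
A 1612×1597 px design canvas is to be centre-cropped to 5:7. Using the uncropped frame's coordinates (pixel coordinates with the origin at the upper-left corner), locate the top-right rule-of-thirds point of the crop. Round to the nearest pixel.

(996, 532)

1612/1597 > 5/7, so the 5:7 crop keeps the full height 1597 and trims width to 1597 × 5/7 = 1140.71 px.
Left offset = (1612 − 1140.71)/2 = 235.64 px; top offset = 0.
Top-right is two-thirds across and one-third down within the crop:
x = 235.64 + 2 × 1140.71/3 ≈ 996; y = 0.00 + 1 × 1597.00/3 ≈ 532.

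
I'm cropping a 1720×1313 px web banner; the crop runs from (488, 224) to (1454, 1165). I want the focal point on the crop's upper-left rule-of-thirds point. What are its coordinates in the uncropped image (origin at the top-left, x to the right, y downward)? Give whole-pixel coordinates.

x = 810 px, y = 538 px

Crop width = 1454 − 488 = 966 px; one third is 322.00 px.
Crop height = 1165 − 224 = 941 px; one third is 313.67 px.
The upper-left point is one-third across and one-third down within the crop:
x = 488 + 1 × 322.00 ≈ 810; y = 224 + 1 × 313.67 ≈ 538.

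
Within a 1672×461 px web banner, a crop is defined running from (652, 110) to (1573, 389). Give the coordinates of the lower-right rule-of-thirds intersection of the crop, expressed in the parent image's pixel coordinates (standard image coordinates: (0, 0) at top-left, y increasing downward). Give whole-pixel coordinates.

Crop width = 1573 − 652 = 921 px; one third is 307.00 px.
Crop height = 389 − 110 = 279 px; one third is 93.00 px.
The lower-right point is two-thirds across and two-thirds down within the crop:
x = 652 + 2 × 307.00 ≈ 1266; y = 110 + 2 × 93.00 ≈ 296.

x = 1266 px, y = 296 px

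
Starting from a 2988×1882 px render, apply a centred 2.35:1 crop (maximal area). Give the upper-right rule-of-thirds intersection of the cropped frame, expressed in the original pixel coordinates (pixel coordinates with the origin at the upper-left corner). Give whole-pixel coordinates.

2988/1882 < 2.35/1, so the 2.35:1 crop keeps the full width 2988 and trims height to 2988 × 1/2.35 = 1271.49 px.
Top offset = (1882 − 1271.49)/2 = 305.26 px; left offset = 0.
Upper-right is two-thirds across and one-third down within the crop:
x = 0.00 + 2 × 2988.00/3 ≈ 1992; y = 305.26 + 1 × 1271.49/3 ≈ 729.

(1992, 729)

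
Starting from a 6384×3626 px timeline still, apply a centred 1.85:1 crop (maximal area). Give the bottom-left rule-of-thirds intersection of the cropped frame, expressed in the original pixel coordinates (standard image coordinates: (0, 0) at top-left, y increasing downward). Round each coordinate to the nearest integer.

6384/3626 < 1.85/1, so the 1.85:1 crop keeps the full width 6384 and trims height to 6384 × 1/1.85 = 3450.81 px.
Top offset = (3626 − 3450.81)/2 = 87.59 px; left offset = 0.
Bottom-left is one-third across and two-thirds down within the crop:
x = 0.00 + 1 × 6384.00/3 ≈ 2128; y = 87.59 + 2 × 3450.81/3 ≈ 2388.

x = 2128 px, y = 2388 px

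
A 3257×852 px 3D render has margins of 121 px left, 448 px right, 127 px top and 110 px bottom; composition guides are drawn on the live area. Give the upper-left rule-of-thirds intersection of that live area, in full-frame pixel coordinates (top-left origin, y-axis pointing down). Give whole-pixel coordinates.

x = 1017 px, y = 332 px

Content width = 3257 − 121 − 448 = 2688 px; content height = 852 − 127 − 110 = 615 px.
Upper-left is one-third across and one-third down within the live area.
x = 121 + 1 × 2688/3 = 121 + 896.00 ≈ 1017
y = 127 + 1 × 615/3 = 127 + 205.00 ≈ 332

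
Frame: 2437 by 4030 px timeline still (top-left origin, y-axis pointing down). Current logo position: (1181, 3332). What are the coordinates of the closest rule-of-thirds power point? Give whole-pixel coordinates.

Third lines: x ∈ {812, 1625}, y ∈ {1343, 2687}.
1181 is closer to x = 812; 3332 is closer to y = 2687.
So the nearest intersection is the lower-left power point.

(812, 2687)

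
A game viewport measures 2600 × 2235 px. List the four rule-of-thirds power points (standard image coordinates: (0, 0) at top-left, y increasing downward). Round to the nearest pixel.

(867, 745), (1733, 745), (867, 1490), (1733, 1490)

One third of 2600 is 866.67; one third of 2235 is 745.
Vertical third lines at x = 867 and x = 1733; horizontal third lines at y = 745 and y = 1490.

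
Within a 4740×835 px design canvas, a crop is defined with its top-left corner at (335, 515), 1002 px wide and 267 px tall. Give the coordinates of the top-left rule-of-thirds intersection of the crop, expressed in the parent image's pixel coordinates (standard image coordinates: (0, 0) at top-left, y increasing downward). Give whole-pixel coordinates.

x = 669 px, y = 604 px

One third of the crop width 1002 is 334.00 px.
One third of the crop height 267 is 89.00 px.
The top-left point is one-third across and one-third down within the crop:
x = 335 + 1 × 334.00 ≈ 669; y = 515 + 1 × 89.00 ≈ 604.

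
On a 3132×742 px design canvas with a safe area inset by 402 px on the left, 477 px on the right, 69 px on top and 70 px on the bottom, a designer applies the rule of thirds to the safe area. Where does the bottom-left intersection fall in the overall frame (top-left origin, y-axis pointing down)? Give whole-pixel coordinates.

Content width = 3132 − 402 − 477 = 2253 px; content height = 742 − 69 − 70 = 603 px.
Bottom-left is one-third across and two-thirds down within the safe area.
x = 402 + 1 × 2253/3 = 402 + 751.00 ≈ 1153
y = 69 + 2 × 603/3 = 69 + 402.00 ≈ 471

x = 1153 px, y = 471 px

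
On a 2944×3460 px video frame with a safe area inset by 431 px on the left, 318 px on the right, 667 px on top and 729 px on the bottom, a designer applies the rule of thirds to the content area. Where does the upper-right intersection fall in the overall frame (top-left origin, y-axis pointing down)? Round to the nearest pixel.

x = 1894 px, y = 1355 px

Content width = 2944 − 431 − 318 = 2195 px; content height = 3460 − 667 − 729 = 2064 px.
Upper-right is two-thirds across and one-third down within the content area.
x = 431 + 2 × 2195/3 = 431 + 1463.33 ≈ 1894
y = 667 + 1 × 2064/3 = 667 + 688.00 ≈ 1355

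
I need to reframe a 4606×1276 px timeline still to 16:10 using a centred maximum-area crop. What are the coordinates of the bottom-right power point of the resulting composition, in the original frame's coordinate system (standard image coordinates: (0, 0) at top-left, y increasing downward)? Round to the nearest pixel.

x = 2643 px, y = 851 px

4606/1276 > 16/10, so the 16:10 crop keeps the full height 1276 and trims width to 1276 × 16/10 = 2041.60 px.
Left offset = (4606 − 2041.60)/2 = 1282.20 px; top offset = 0.
Bottom-right is two-thirds across and two-thirds down within the crop:
x = 1282.20 + 2 × 2041.60/3 ≈ 2643; y = 0.00 + 2 × 1276.00/3 ≈ 851.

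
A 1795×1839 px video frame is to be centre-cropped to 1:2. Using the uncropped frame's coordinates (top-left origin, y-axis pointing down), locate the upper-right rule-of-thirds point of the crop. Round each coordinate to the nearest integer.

x = 1051 px, y = 613 px

1795/1839 > 1/2, so the 1:2 crop keeps the full height 1839 and trims width to 1839 × 1/2 = 919.50 px.
Left offset = (1795 − 919.50)/2 = 437.75 px; top offset = 0.
Upper-right is two-thirds across and one-third down within the crop:
x = 437.75 + 2 × 919.50/3 ≈ 1051; y = 0.00 + 1 × 1839.00/3 ≈ 613.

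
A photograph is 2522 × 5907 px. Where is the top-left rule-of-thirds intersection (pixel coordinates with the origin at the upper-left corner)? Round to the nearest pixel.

x = 841 px, y = 1969 px

The top-left point sits one-third of the way across and one-third of the way down.
x = 1 × 2522/3 ≈ 841; y = 1 × 5907/3 ≈ 1969.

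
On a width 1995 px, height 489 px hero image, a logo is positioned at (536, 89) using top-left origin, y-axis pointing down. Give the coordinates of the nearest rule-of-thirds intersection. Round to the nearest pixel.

Third lines: x ∈ {665, 1330}, y ∈ {163, 326}.
536 is closer to x = 665; 89 is closer to y = 163.
So the nearest intersection is the upper-left power point.

x = 665 px, y = 163 px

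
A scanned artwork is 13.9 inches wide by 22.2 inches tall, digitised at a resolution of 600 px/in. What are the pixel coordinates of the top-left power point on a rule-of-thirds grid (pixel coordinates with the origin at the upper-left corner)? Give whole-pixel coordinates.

(2780, 4440)

In pixels the canvas is 13.9 × 600 = 8340 wide and 22.2 × 600 = 13320 tall.
The top-left point is one-third across and one-third down:
x = 1 × 8340/3 ≈ 2780; y = 1 × 13320/3 ≈ 4440.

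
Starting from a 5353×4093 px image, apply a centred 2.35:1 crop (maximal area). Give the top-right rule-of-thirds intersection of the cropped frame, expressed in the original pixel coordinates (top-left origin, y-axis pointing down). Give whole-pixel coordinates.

(3569, 1667)

5353/4093 < 2.35/1, so the 2.35:1 crop keeps the full width 5353 and trims height to 5353 × 1/2.35 = 2277.87 px.
Top offset = (4093 − 2277.87)/2 = 907.56 px; left offset = 0.
Top-right is two-thirds across and one-third down within the crop:
x = 0.00 + 2 × 5353.00/3 ≈ 3569; y = 907.56 + 1 × 2277.87/3 ≈ 1667.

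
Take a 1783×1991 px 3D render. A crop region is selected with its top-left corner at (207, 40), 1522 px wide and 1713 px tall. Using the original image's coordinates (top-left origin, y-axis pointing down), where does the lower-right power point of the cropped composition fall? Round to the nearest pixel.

x = 1222 px, y = 1182 px

One third of the crop width 1522 is 507.33 px.
One third of the crop height 1713 is 571.00 px.
The lower-right point is two-thirds across and two-thirds down within the crop:
x = 207 + 2 × 507.33 ≈ 1222; y = 40 + 2 × 571.00 ≈ 1182.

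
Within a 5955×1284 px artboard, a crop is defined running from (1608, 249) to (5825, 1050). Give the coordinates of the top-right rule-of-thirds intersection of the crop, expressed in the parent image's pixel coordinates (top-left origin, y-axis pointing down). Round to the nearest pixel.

Crop width = 5825 − 1608 = 4217 px; one third is 1405.67 px.
Crop height = 1050 − 249 = 801 px; one third is 267.00 px.
The top-right point is two-thirds across and one-third down within the crop:
x = 1608 + 2 × 1405.67 ≈ 4419; y = 249 + 1 × 267.00 ≈ 516.

(4419, 516)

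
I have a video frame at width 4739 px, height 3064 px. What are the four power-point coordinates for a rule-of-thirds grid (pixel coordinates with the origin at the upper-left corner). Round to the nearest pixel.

One third of 4739 is 1579.67; one third of 3064 is 1021.33.
Vertical third lines at x = 1580 and x = 3159; horizontal third lines at y = 1021 and y = 2043.

(1580, 1021), (3159, 1021), (1580, 2043), (3159, 2043)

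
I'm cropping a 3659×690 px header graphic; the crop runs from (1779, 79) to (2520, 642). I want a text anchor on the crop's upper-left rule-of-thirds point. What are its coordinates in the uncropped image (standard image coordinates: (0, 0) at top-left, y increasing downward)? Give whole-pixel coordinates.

Crop width = 2520 − 1779 = 741 px; one third is 247.00 px.
Crop height = 642 − 79 = 563 px; one third is 187.67 px.
The upper-left point is one-third across and one-third down within the crop:
x = 1779 + 1 × 247.00 ≈ 2026; y = 79 + 1 × 187.67 ≈ 267.

(2026, 267)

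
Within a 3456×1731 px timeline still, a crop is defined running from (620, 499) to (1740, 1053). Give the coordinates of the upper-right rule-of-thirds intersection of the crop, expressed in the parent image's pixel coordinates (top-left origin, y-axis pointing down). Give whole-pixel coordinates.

Crop width = 1740 − 620 = 1120 px; one third is 373.33 px.
Crop height = 1053 − 499 = 554 px; one third is 184.67 px.
The upper-right point is two-thirds across and one-third down within the crop:
x = 620 + 2 × 373.33 ≈ 1367; y = 499 + 1 × 184.67 ≈ 684.

(1367, 684)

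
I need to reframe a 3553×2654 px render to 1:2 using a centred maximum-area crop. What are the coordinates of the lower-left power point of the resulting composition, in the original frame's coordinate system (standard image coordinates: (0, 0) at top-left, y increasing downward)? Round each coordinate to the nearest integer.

3553/2654 > 1/2, so the 1:2 crop keeps the full height 2654 and trims width to 2654 × 1/2 = 1327.00 px.
Left offset = (3553 − 1327.00)/2 = 1113.00 px; top offset = 0.
Lower-left is one-third across and two-thirds down within the crop:
x = 1113.00 + 1 × 1327.00/3 ≈ 1555; y = 0.00 + 2 × 2654.00/3 ≈ 1769.

x = 1555 px, y = 1769 px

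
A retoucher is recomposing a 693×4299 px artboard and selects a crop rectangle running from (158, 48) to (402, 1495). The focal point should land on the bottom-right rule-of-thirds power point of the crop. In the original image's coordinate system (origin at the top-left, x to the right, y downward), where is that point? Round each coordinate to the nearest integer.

x = 321 px, y = 1013 px

Crop width = 402 − 158 = 244 px; one third is 81.33 px.
Crop height = 1495 − 48 = 1447 px; one third is 482.33 px.
The bottom-right point is two-thirds across and two-thirds down within the crop:
x = 158 + 2 × 81.33 ≈ 321; y = 48 + 2 × 482.33 ≈ 1013.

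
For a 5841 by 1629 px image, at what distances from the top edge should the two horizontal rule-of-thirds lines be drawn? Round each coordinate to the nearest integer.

543 px and 1086 px

1629 / 3 = 543, so the horizontal lines sit at one and two thirds of 1629.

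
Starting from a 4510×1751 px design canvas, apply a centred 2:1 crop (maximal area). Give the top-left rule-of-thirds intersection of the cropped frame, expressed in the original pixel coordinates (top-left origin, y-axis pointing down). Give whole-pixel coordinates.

4510/1751 > 2/1, so the 2:1 crop keeps the full height 1751 and trims width to 1751 × 2/1 = 3502.00 px.
Left offset = (4510 − 3502.00)/2 = 504.00 px; top offset = 0.
Top-left is one-third across and one-third down within the crop:
x = 504.00 + 1 × 3502.00/3 ≈ 1671; y = 0.00 + 1 × 1751.00/3 ≈ 584.

(1671, 584)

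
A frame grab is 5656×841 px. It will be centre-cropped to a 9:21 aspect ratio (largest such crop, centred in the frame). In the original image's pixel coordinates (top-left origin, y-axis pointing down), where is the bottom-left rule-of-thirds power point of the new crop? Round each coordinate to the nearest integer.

5656/841 > 9/21, so the 9:21 crop keeps the full height 841 and trims width to 841 × 9/21 = 360.43 px.
Left offset = (5656 − 360.43)/2 = 2647.79 px; top offset = 0.
Bottom-left is one-third across and two-thirds down within the crop:
x = 2647.79 + 1 × 360.43/3 ≈ 2768; y = 0.00 + 2 × 841.00/3 ≈ 561.

(2768, 561)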